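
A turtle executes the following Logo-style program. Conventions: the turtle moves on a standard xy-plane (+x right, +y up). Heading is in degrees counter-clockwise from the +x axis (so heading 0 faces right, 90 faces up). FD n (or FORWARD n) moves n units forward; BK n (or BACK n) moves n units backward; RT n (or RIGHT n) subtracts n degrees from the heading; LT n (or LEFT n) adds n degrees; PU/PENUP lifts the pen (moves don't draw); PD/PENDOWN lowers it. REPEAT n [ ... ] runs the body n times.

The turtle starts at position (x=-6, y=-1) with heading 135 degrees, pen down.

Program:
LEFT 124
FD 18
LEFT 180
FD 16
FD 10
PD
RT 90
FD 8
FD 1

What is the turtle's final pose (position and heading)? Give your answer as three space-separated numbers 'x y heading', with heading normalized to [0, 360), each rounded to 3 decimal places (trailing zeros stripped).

Answer: 4.361 5.136 349

Derivation:
Executing turtle program step by step:
Start: pos=(-6,-1), heading=135, pen down
LT 124: heading 135 -> 259
FD 18: (-6,-1) -> (-9.435,-18.669) [heading=259, draw]
LT 180: heading 259 -> 79
FD 16: (-9.435,-18.669) -> (-6.382,-2.963) [heading=79, draw]
FD 10: (-6.382,-2.963) -> (-4.474,6.853) [heading=79, draw]
PD: pen down
RT 90: heading 79 -> 349
FD 8: (-4.474,6.853) -> (3.379,5.327) [heading=349, draw]
FD 1: (3.379,5.327) -> (4.361,5.136) [heading=349, draw]
Final: pos=(4.361,5.136), heading=349, 5 segment(s) drawn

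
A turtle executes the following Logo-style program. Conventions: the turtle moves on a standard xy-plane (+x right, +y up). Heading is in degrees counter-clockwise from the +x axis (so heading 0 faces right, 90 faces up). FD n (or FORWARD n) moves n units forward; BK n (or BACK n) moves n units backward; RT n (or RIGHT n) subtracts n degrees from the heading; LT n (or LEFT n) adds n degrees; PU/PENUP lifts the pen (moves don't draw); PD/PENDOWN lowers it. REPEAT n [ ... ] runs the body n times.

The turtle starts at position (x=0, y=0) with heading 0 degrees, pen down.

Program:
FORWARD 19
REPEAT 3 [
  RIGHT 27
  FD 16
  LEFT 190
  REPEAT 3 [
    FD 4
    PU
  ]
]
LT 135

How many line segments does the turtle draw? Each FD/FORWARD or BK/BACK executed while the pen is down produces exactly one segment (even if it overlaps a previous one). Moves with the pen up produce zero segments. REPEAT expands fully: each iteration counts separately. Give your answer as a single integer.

Executing turtle program step by step:
Start: pos=(0,0), heading=0, pen down
FD 19: (0,0) -> (19,0) [heading=0, draw]
REPEAT 3 [
  -- iteration 1/3 --
  RT 27: heading 0 -> 333
  FD 16: (19,0) -> (33.256,-7.264) [heading=333, draw]
  LT 190: heading 333 -> 163
  REPEAT 3 [
    -- iteration 1/3 --
    FD 4: (33.256,-7.264) -> (29.431,-6.094) [heading=163, draw]
    PU: pen up
    -- iteration 2/3 --
    FD 4: (29.431,-6.094) -> (25.606,-4.925) [heading=163, move]
    PU: pen up
    -- iteration 3/3 --
    FD 4: (25.606,-4.925) -> (21.78,-3.755) [heading=163, move]
    PU: pen up
  ]
  -- iteration 2/3 --
  RT 27: heading 163 -> 136
  FD 16: (21.78,-3.755) -> (10.271,7.359) [heading=136, move]
  LT 190: heading 136 -> 326
  REPEAT 3 [
    -- iteration 1/3 --
    FD 4: (10.271,7.359) -> (13.587,5.122) [heading=326, move]
    PU: pen up
    -- iteration 2/3 --
    FD 4: (13.587,5.122) -> (16.903,2.886) [heading=326, move]
    PU: pen up
    -- iteration 3/3 --
    FD 4: (16.903,2.886) -> (20.219,0.649) [heading=326, move]
    PU: pen up
  ]
  -- iteration 3/3 --
  RT 27: heading 326 -> 299
  FD 16: (20.219,0.649) -> (27.976,-13.345) [heading=299, move]
  LT 190: heading 299 -> 129
  REPEAT 3 [
    -- iteration 1/3 --
    FD 4: (27.976,-13.345) -> (25.459,-10.236) [heading=129, move]
    PU: pen up
    -- iteration 2/3 --
    FD 4: (25.459,-10.236) -> (22.942,-7.128) [heading=129, move]
    PU: pen up
    -- iteration 3/3 --
    FD 4: (22.942,-7.128) -> (20.425,-4.019) [heading=129, move]
    PU: pen up
  ]
]
LT 135: heading 129 -> 264
Final: pos=(20.425,-4.019), heading=264, 3 segment(s) drawn
Segments drawn: 3

Answer: 3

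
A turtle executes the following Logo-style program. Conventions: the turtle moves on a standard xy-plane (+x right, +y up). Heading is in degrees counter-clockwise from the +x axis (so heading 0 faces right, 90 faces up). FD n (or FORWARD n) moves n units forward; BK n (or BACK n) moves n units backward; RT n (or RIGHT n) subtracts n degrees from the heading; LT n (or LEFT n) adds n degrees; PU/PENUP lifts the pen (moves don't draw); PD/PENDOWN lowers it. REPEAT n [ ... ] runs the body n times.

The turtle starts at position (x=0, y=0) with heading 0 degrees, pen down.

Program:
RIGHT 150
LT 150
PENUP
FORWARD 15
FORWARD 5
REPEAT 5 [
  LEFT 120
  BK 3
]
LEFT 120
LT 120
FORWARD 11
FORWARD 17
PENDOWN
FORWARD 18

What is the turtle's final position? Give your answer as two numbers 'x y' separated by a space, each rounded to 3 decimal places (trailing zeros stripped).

Executing turtle program step by step:
Start: pos=(0,0), heading=0, pen down
RT 150: heading 0 -> 210
LT 150: heading 210 -> 0
PU: pen up
FD 15: (0,0) -> (15,0) [heading=0, move]
FD 5: (15,0) -> (20,0) [heading=0, move]
REPEAT 5 [
  -- iteration 1/5 --
  LT 120: heading 0 -> 120
  BK 3: (20,0) -> (21.5,-2.598) [heading=120, move]
  -- iteration 2/5 --
  LT 120: heading 120 -> 240
  BK 3: (21.5,-2.598) -> (23,0) [heading=240, move]
  -- iteration 3/5 --
  LT 120: heading 240 -> 0
  BK 3: (23,0) -> (20,0) [heading=0, move]
  -- iteration 4/5 --
  LT 120: heading 0 -> 120
  BK 3: (20,0) -> (21.5,-2.598) [heading=120, move]
  -- iteration 5/5 --
  LT 120: heading 120 -> 240
  BK 3: (21.5,-2.598) -> (23,0) [heading=240, move]
]
LT 120: heading 240 -> 0
LT 120: heading 0 -> 120
FD 11: (23,0) -> (17.5,9.526) [heading=120, move]
FD 17: (17.5,9.526) -> (9,24.249) [heading=120, move]
PD: pen down
FD 18: (9,24.249) -> (0,39.837) [heading=120, draw]
Final: pos=(0,39.837), heading=120, 1 segment(s) drawn

Answer: 0 39.837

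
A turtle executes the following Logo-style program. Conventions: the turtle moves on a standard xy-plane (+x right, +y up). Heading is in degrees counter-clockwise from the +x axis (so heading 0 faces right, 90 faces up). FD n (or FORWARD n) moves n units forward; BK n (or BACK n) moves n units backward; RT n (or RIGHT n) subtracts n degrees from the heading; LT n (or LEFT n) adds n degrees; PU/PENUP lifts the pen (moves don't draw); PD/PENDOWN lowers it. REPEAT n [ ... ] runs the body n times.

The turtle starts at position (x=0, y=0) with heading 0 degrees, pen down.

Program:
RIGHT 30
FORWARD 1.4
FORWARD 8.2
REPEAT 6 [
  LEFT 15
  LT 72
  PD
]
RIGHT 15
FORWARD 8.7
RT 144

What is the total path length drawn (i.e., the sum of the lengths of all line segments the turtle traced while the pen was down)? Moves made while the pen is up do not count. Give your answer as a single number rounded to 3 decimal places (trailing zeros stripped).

Answer: 18.3

Derivation:
Executing turtle program step by step:
Start: pos=(0,0), heading=0, pen down
RT 30: heading 0 -> 330
FD 1.4: (0,0) -> (1.212,-0.7) [heading=330, draw]
FD 8.2: (1.212,-0.7) -> (8.314,-4.8) [heading=330, draw]
REPEAT 6 [
  -- iteration 1/6 --
  LT 15: heading 330 -> 345
  LT 72: heading 345 -> 57
  PD: pen down
  -- iteration 2/6 --
  LT 15: heading 57 -> 72
  LT 72: heading 72 -> 144
  PD: pen down
  -- iteration 3/6 --
  LT 15: heading 144 -> 159
  LT 72: heading 159 -> 231
  PD: pen down
  -- iteration 4/6 --
  LT 15: heading 231 -> 246
  LT 72: heading 246 -> 318
  PD: pen down
  -- iteration 5/6 --
  LT 15: heading 318 -> 333
  LT 72: heading 333 -> 45
  PD: pen down
  -- iteration 6/6 --
  LT 15: heading 45 -> 60
  LT 72: heading 60 -> 132
  PD: pen down
]
RT 15: heading 132 -> 117
FD 8.7: (8.314,-4.8) -> (4.364,2.952) [heading=117, draw]
RT 144: heading 117 -> 333
Final: pos=(4.364,2.952), heading=333, 3 segment(s) drawn

Segment lengths:
  seg 1: (0,0) -> (1.212,-0.7), length = 1.4
  seg 2: (1.212,-0.7) -> (8.314,-4.8), length = 8.2
  seg 3: (8.314,-4.8) -> (4.364,2.952), length = 8.7
Total = 18.3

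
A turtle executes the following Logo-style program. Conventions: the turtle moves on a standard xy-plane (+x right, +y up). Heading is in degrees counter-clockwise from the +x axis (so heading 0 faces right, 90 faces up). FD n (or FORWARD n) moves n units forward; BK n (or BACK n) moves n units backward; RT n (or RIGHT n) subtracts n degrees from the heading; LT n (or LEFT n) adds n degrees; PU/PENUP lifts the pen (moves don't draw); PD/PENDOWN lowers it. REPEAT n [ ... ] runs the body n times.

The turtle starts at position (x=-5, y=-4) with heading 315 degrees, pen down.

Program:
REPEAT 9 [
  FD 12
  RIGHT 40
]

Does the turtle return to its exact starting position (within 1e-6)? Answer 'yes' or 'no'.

Answer: yes

Derivation:
Executing turtle program step by step:
Start: pos=(-5,-4), heading=315, pen down
REPEAT 9 [
  -- iteration 1/9 --
  FD 12: (-5,-4) -> (3.485,-12.485) [heading=315, draw]
  RT 40: heading 315 -> 275
  -- iteration 2/9 --
  FD 12: (3.485,-12.485) -> (4.531,-24.44) [heading=275, draw]
  RT 40: heading 275 -> 235
  -- iteration 3/9 --
  FD 12: (4.531,-24.44) -> (-2.352,-34.269) [heading=235, draw]
  RT 40: heading 235 -> 195
  -- iteration 4/9 --
  FD 12: (-2.352,-34.269) -> (-13.943,-37.375) [heading=195, draw]
  RT 40: heading 195 -> 155
  -- iteration 5/9 --
  FD 12: (-13.943,-37.375) -> (-24.819,-32.304) [heading=155, draw]
  RT 40: heading 155 -> 115
  -- iteration 6/9 --
  FD 12: (-24.819,-32.304) -> (-29.89,-21.428) [heading=115, draw]
  RT 40: heading 115 -> 75
  -- iteration 7/9 --
  FD 12: (-29.89,-21.428) -> (-26.784,-9.837) [heading=75, draw]
  RT 40: heading 75 -> 35
  -- iteration 8/9 --
  FD 12: (-26.784,-9.837) -> (-16.954,-2.954) [heading=35, draw]
  RT 40: heading 35 -> 355
  -- iteration 9/9 --
  FD 12: (-16.954,-2.954) -> (-5,-4) [heading=355, draw]
  RT 40: heading 355 -> 315
]
Final: pos=(-5,-4), heading=315, 9 segment(s) drawn

Start position: (-5, -4)
Final position: (-5, -4)
Distance = 0; < 1e-6 -> CLOSED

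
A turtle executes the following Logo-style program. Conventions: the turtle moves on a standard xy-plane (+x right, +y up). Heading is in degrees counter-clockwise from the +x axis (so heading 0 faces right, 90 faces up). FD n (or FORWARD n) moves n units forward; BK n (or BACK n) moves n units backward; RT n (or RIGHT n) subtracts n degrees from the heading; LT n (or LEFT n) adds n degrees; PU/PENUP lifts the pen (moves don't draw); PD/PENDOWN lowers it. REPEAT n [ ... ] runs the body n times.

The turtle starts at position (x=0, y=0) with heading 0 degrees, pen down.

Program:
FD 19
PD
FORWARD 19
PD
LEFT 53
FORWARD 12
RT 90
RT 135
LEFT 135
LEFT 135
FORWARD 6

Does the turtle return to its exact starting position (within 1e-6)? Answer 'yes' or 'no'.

Executing turtle program step by step:
Start: pos=(0,0), heading=0, pen down
FD 19: (0,0) -> (19,0) [heading=0, draw]
PD: pen down
FD 19: (19,0) -> (38,0) [heading=0, draw]
PD: pen down
LT 53: heading 0 -> 53
FD 12: (38,0) -> (45.222,9.584) [heading=53, draw]
RT 90: heading 53 -> 323
RT 135: heading 323 -> 188
LT 135: heading 188 -> 323
LT 135: heading 323 -> 98
FD 6: (45.222,9.584) -> (44.387,15.525) [heading=98, draw]
Final: pos=(44.387,15.525), heading=98, 4 segment(s) drawn

Start position: (0, 0)
Final position: (44.387, 15.525)
Distance = 47.024; >= 1e-6 -> NOT closed

Answer: no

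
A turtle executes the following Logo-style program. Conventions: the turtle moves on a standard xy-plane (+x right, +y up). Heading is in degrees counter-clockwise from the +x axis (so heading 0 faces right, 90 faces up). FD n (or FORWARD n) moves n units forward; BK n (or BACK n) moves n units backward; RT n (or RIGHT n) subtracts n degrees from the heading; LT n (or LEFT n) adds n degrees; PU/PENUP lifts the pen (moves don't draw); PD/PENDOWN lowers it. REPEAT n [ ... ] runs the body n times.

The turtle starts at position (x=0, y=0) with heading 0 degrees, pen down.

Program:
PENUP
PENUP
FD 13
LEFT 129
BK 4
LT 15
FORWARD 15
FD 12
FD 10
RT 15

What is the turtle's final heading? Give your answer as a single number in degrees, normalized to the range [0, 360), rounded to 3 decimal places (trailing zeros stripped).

Answer: 129

Derivation:
Executing turtle program step by step:
Start: pos=(0,0), heading=0, pen down
PU: pen up
PU: pen up
FD 13: (0,0) -> (13,0) [heading=0, move]
LT 129: heading 0 -> 129
BK 4: (13,0) -> (15.517,-3.109) [heading=129, move]
LT 15: heading 129 -> 144
FD 15: (15.517,-3.109) -> (3.382,5.708) [heading=144, move]
FD 12: (3.382,5.708) -> (-6.326,12.762) [heading=144, move]
FD 10: (-6.326,12.762) -> (-14.416,18.639) [heading=144, move]
RT 15: heading 144 -> 129
Final: pos=(-14.416,18.639), heading=129, 0 segment(s) drawn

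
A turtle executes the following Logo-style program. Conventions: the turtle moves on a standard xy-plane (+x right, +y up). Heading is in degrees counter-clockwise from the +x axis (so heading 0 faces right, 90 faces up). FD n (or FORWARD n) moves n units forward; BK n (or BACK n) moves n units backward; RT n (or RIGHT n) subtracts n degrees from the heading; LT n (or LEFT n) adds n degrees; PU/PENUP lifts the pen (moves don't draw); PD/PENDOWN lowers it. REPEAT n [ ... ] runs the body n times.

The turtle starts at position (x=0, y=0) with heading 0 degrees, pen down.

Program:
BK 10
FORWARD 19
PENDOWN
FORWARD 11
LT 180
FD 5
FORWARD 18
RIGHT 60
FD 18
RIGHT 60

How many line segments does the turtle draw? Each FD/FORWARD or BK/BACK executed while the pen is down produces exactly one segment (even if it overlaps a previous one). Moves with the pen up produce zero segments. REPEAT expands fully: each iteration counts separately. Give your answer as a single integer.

Answer: 6

Derivation:
Executing turtle program step by step:
Start: pos=(0,0), heading=0, pen down
BK 10: (0,0) -> (-10,0) [heading=0, draw]
FD 19: (-10,0) -> (9,0) [heading=0, draw]
PD: pen down
FD 11: (9,0) -> (20,0) [heading=0, draw]
LT 180: heading 0 -> 180
FD 5: (20,0) -> (15,0) [heading=180, draw]
FD 18: (15,0) -> (-3,0) [heading=180, draw]
RT 60: heading 180 -> 120
FD 18: (-3,0) -> (-12,15.588) [heading=120, draw]
RT 60: heading 120 -> 60
Final: pos=(-12,15.588), heading=60, 6 segment(s) drawn
Segments drawn: 6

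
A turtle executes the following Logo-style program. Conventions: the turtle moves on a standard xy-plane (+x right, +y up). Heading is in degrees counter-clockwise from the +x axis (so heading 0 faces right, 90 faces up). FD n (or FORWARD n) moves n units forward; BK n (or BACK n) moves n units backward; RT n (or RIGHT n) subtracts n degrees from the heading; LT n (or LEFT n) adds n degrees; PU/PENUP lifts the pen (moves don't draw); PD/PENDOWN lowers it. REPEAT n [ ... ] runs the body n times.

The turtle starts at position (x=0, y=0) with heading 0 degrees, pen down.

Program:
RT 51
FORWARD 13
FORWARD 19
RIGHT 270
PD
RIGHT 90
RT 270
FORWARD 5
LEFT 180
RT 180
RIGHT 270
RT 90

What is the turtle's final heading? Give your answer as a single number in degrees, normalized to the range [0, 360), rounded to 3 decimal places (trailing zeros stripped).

Executing turtle program step by step:
Start: pos=(0,0), heading=0, pen down
RT 51: heading 0 -> 309
FD 13: (0,0) -> (8.181,-10.103) [heading=309, draw]
FD 19: (8.181,-10.103) -> (20.138,-24.869) [heading=309, draw]
RT 270: heading 309 -> 39
PD: pen down
RT 90: heading 39 -> 309
RT 270: heading 309 -> 39
FD 5: (20.138,-24.869) -> (24.024,-21.722) [heading=39, draw]
LT 180: heading 39 -> 219
RT 180: heading 219 -> 39
RT 270: heading 39 -> 129
RT 90: heading 129 -> 39
Final: pos=(24.024,-21.722), heading=39, 3 segment(s) drawn

Answer: 39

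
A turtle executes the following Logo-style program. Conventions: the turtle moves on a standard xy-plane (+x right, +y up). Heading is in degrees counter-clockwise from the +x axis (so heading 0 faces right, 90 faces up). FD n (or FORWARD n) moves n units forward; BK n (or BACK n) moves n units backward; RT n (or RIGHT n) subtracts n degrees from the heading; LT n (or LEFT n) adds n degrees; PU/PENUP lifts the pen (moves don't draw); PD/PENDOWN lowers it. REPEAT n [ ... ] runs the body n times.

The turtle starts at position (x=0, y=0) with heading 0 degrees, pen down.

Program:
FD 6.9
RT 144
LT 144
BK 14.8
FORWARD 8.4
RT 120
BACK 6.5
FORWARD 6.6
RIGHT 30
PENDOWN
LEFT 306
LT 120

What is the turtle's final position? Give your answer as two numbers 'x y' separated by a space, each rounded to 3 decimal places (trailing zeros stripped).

Answer: 0.45 -0.087

Derivation:
Executing turtle program step by step:
Start: pos=(0,0), heading=0, pen down
FD 6.9: (0,0) -> (6.9,0) [heading=0, draw]
RT 144: heading 0 -> 216
LT 144: heading 216 -> 0
BK 14.8: (6.9,0) -> (-7.9,0) [heading=0, draw]
FD 8.4: (-7.9,0) -> (0.5,0) [heading=0, draw]
RT 120: heading 0 -> 240
BK 6.5: (0.5,0) -> (3.75,5.629) [heading=240, draw]
FD 6.6: (3.75,5.629) -> (0.45,-0.087) [heading=240, draw]
RT 30: heading 240 -> 210
PD: pen down
LT 306: heading 210 -> 156
LT 120: heading 156 -> 276
Final: pos=(0.45,-0.087), heading=276, 5 segment(s) drawn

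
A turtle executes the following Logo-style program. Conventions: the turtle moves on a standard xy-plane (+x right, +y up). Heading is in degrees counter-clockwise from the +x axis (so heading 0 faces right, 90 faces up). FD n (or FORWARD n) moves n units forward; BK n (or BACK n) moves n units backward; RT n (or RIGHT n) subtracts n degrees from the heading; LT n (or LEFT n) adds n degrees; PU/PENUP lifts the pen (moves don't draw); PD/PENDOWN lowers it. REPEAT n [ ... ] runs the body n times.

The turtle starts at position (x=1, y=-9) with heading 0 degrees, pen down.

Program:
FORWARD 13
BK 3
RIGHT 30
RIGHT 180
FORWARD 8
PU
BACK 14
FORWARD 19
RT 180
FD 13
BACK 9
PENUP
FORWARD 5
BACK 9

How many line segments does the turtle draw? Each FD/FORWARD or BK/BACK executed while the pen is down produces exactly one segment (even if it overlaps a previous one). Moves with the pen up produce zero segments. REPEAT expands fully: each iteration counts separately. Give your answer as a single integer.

Executing turtle program step by step:
Start: pos=(1,-9), heading=0, pen down
FD 13: (1,-9) -> (14,-9) [heading=0, draw]
BK 3: (14,-9) -> (11,-9) [heading=0, draw]
RT 30: heading 0 -> 330
RT 180: heading 330 -> 150
FD 8: (11,-9) -> (4.072,-5) [heading=150, draw]
PU: pen up
BK 14: (4.072,-5) -> (16.196,-12) [heading=150, move]
FD 19: (16.196,-12) -> (-0.258,-2.5) [heading=150, move]
RT 180: heading 150 -> 330
FD 13: (-0.258,-2.5) -> (11,-9) [heading=330, move]
BK 9: (11,-9) -> (3.206,-4.5) [heading=330, move]
PU: pen up
FD 5: (3.206,-4.5) -> (7.536,-7) [heading=330, move]
BK 9: (7.536,-7) -> (-0.258,-2.5) [heading=330, move]
Final: pos=(-0.258,-2.5), heading=330, 3 segment(s) drawn
Segments drawn: 3

Answer: 3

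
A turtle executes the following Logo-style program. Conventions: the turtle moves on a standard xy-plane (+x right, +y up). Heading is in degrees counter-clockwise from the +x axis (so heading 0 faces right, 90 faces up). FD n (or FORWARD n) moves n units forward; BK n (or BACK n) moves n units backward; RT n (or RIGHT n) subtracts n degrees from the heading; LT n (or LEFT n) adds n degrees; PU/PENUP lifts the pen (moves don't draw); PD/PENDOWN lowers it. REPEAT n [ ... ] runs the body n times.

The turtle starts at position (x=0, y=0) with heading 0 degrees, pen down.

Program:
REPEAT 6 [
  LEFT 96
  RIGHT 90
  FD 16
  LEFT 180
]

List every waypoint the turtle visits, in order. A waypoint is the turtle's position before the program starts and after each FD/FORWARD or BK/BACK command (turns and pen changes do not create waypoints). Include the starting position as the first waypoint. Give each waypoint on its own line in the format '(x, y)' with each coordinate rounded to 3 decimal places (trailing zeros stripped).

Executing turtle program step by step:
Start: pos=(0,0), heading=0, pen down
REPEAT 6 [
  -- iteration 1/6 --
  LT 96: heading 0 -> 96
  RT 90: heading 96 -> 6
  FD 16: (0,0) -> (15.912,1.672) [heading=6, draw]
  LT 180: heading 6 -> 186
  -- iteration 2/6 --
  LT 96: heading 186 -> 282
  RT 90: heading 282 -> 192
  FD 16: (15.912,1.672) -> (0.262,-1.654) [heading=192, draw]
  LT 180: heading 192 -> 12
  -- iteration 3/6 --
  LT 96: heading 12 -> 108
  RT 90: heading 108 -> 18
  FD 16: (0.262,-1.654) -> (15.479,3.29) [heading=18, draw]
  LT 180: heading 18 -> 198
  -- iteration 4/6 --
  LT 96: heading 198 -> 294
  RT 90: heading 294 -> 204
  FD 16: (15.479,3.29) -> (0.862,-3.218) [heading=204, draw]
  LT 180: heading 204 -> 24
  -- iteration 5/6 --
  LT 96: heading 24 -> 120
  RT 90: heading 120 -> 30
  FD 16: (0.862,-3.218) -> (14.719,4.782) [heading=30, draw]
  LT 180: heading 30 -> 210
  -- iteration 6/6 --
  LT 96: heading 210 -> 306
  RT 90: heading 306 -> 216
  FD 16: (14.719,4.782) -> (1.774,-4.622) [heading=216, draw]
  LT 180: heading 216 -> 36
]
Final: pos=(1.774,-4.622), heading=36, 6 segment(s) drawn
Waypoints (7 total):
(0, 0)
(15.912, 1.672)
(0.262, -1.654)
(15.479, 3.29)
(0.862, -3.218)
(14.719, 4.782)
(1.774, -4.622)

Answer: (0, 0)
(15.912, 1.672)
(0.262, -1.654)
(15.479, 3.29)
(0.862, -3.218)
(14.719, 4.782)
(1.774, -4.622)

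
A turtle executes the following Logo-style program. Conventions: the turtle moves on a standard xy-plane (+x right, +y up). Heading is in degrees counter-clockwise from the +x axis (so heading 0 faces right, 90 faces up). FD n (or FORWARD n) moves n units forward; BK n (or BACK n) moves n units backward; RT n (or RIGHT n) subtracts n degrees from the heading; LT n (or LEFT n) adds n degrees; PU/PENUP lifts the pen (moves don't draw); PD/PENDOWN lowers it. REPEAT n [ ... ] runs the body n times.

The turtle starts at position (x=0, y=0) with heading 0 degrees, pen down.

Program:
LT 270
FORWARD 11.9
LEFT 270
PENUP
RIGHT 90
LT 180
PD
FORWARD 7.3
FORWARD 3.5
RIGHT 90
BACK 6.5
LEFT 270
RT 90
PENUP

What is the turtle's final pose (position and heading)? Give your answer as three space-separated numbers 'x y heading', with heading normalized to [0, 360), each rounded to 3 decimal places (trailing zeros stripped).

Executing turtle program step by step:
Start: pos=(0,0), heading=0, pen down
LT 270: heading 0 -> 270
FD 11.9: (0,0) -> (0,-11.9) [heading=270, draw]
LT 270: heading 270 -> 180
PU: pen up
RT 90: heading 180 -> 90
LT 180: heading 90 -> 270
PD: pen down
FD 7.3: (0,-11.9) -> (0,-19.2) [heading=270, draw]
FD 3.5: (0,-19.2) -> (0,-22.7) [heading=270, draw]
RT 90: heading 270 -> 180
BK 6.5: (0,-22.7) -> (6.5,-22.7) [heading=180, draw]
LT 270: heading 180 -> 90
RT 90: heading 90 -> 0
PU: pen up
Final: pos=(6.5,-22.7), heading=0, 4 segment(s) drawn

Answer: 6.5 -22.7 0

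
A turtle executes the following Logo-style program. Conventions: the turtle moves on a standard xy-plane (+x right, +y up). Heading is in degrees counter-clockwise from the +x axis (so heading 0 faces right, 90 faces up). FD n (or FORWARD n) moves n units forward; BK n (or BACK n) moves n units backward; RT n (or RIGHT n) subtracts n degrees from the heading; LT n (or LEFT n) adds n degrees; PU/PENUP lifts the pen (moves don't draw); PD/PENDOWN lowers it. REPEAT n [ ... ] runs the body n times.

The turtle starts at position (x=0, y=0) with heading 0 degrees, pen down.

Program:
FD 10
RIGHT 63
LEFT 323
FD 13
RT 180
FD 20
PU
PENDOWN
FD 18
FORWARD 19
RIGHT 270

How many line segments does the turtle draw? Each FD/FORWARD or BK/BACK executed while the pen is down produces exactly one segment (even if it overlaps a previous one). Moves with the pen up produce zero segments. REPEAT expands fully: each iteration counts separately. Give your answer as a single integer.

Executing turtle program step by step:
Start: pos=(0,0), heading=0, pen down
FD 10: (0,0) -> (10,0) [heading=0, draw]
RT 63: heading 0 -> 297
LT 323: heading 297 -> 260
FD 13: (10,0) -> (7.743,-12.803) [heading=260, draw]
RT 180: heading 260 -> 80
FD 20: (7.743,-12.803) -> (11.216,6.894) [heading=80, draw]
PU: pen up
PD: pen down
FD 18: (11.216,6.894) -> (14.341,24.62) [heading=80, draw]
FD 19: (14.341,24.62) -> (17.641,43.332) [heading=80, draw]
RT 270: heading 80 -> 170
Final: pos=(17.641,43.332), heading=170, 5 segment(s) drawn
Segments drawn: 5

Answer: 5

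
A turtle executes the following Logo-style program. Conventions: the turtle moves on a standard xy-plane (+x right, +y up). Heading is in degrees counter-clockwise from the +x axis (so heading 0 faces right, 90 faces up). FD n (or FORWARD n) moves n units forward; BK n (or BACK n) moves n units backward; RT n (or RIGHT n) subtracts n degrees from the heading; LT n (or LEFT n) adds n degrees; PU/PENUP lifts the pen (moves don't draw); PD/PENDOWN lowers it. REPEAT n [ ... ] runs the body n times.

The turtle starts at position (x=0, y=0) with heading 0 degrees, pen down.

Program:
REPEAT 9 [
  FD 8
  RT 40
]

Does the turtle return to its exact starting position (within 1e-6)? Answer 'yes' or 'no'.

Answer: yes

Derivation:
Executing turtle program step by step:
Start: pos=(0,0), heading=0, pen down
REPEAT 9 [
  -- iteration 1/9 --
  FD 8: (0,0) -> (8,0) [heading=0, draw]
  RT 40: heading 0 -> 320
  -- iteration 2/9 --
  FD 8: (8,0) -> (14.128,-5.142) [heading=320, draw]
  RT 40: heading 320 -> 280
  -- iteration 3/9 --
  FD 8: (14.128,-5.142) -> (15.518,-13.021) [heading=280, draw]
  RT 40: heading 280 -> 240
  -- iteration 4/9 --
  FD 8: (15.518,-13.021) -> (11.518,-19.949) [heading=240, draw]
  RT 40: heading 240 -> 200
  -- iteration 5/9 --
  FD 8: (11.518,-19.949) -> (4,-22.685) [heading=200, draw]
  RT 40: heading 200 -> 160
  -- iteration 6/9 --
  FD 8: (4,-22.685) -> (-3.518,-19.949) [heading=160, draw]
  RT 40: heading 160 -> 120
  -- iteration 7/9 --
  FD 8: (-3.518,-19.949) -> (-7.518,-13.021) [heading=120, draw]
  RT 40: heading 120 -> 80
  -- iteration 8/9 --
  FD 8: (-7.518,-13.021) -> (-6.128,-5.142) [heading=80, draw]
  RT 40: heading 80 -> 40
  -- iteration 9/9 --
  FD 8: (-6.128,-5.142) -> (0,0) [heading=40, draw]
  RT 40: heading 40 -> 0
]
Final: pos=(0,0), heading=0, 9 segment(s) drawn

Start position: (0, 0)
Final position: (0, 0)
Distance = 0; < 1e-6 -> CLOSED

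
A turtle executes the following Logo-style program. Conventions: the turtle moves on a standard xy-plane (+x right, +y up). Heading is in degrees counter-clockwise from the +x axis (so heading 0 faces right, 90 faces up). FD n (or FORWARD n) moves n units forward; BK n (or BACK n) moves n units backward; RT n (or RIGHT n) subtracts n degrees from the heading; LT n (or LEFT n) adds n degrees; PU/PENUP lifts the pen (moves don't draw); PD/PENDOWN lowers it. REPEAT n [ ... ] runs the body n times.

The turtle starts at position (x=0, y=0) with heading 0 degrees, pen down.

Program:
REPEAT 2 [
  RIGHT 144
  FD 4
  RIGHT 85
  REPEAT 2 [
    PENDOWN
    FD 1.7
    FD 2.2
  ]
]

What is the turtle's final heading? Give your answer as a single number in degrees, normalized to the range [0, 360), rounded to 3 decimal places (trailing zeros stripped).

Answer: 262

Derivation:
Executing turtle program step by step:
Start: pos=(0,0), heading=0, pen down
REPEAT 2 [
  -- iteration 1/2 --
  RT 144: heading 0 -> 216
  FD 4: (0,0) -> (-3.236,-2.351) [heading=216, draw]
  RT 85: heading 216 -> 131
  REPEAT 2 [
    -- iteration 1/2 --
    PD: pen down
    FD 1.7: (-3.236,-2.351) -> (-4.351,-1.068) [heading=131, draw]
    FD 2.2: (-4.351,-1.068) -> (-5.795,0.592) [heading=131, draw]
    -- iteration 2/2 --
    PD: pen down
    FD 1.7: (-5.795,0.592) -> (-6.91,1.875) [heading=131, draw]
    FD 2.2: (-6.91,1.875) -> (-8.353,3.536) [heading=131, draw]
  ]
  -- iteration 2/2 --
  RT 144: heading 131 -> 347
  FD 4: (-8.353,3.536) -> (-4.456,2.636) [heading=347, draw]
  RT 85: heading 347 -> 262
  REPEAT 2 [
    -- iteration 1/2 --
    PD: pen down
    FD 1.7: (-4.456,2.636) -> (-4.692,0.952) [heading=262, draw]
    FD 2.2: (-4.692,0.952) -> (-4.999,-1.226) [heading=262, draw]
    -- iteration 2/2 --
    PD: pen down
    FD 1.7: (-4.999,-1.226) -> (-5.235,-2.91) [heading=262, draw]
    FD 2.2: (-5.235,-2.91) -> (-5.541,-5.088) [heading=262, draw]
  ]
]
Final: pos=(-5.541,-5.088), heading=262, 10 segment(s) drawn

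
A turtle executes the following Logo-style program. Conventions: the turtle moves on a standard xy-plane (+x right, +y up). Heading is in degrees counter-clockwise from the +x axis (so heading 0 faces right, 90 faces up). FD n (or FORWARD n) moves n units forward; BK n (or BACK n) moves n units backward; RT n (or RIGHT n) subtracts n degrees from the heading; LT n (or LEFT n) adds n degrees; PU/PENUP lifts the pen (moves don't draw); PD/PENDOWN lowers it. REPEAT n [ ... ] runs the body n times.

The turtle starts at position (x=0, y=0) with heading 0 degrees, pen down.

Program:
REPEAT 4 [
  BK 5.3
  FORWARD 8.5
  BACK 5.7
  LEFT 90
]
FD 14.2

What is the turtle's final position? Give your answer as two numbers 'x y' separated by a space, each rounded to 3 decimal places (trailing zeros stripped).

Executing turtle program step by step:
Start: pos=(0,0), heading=0, pen down
REPEAT 4 [
  -- iteration 1/4 --
  BK 5.3: (0,0) -> (-5.3,0) [heading=0, draw]
  FD 8.5: (-5.3,0) -> (3.2,0) [heading=0, draw]
  BK 5.7: (3.2,0) -> (-2.5,0) [heading=0, draw]
  LT 90: heading 0 -> 90
  -- iteration 2/4 --
  BK 5.3: (-2.5,0) -> (-2.5,-5.3) [heading=90, draw]
  FD 8.5: (-2.5,-5.3) -> (-2.5,3.2) [heading=90, draw]
  BK 5.7: (-2.5,3.2) -> (-2.5,-2.5) [heading=90, draw]
  LT 90: heading 90 -> 180
  -- iteration 3/4 --
  BK 5.3: (-2.5,-2.5) -> (2.8,-2.5) [heading=180, draw]
  FD 8.5: (2.8,-2.5) -> (-5.7,-2.5) [heading=180, draw]
  BK 5.7: (-5.7,-2.5) -> (0,-2.5) [heading=180, draw]
  LT 90: heading 180 -> 270
  -- iteration 4/4 --
  BK 5.3: (0,-2.5) -> (0,2.8) [heading=270, draw]
  FD 8.5: (0,2.8) -> (0,-5.7) [heading=270, draw]
  BK 5.7: (0,-5.7) -> (0,0) [heading=270, draw]
  LT 90: heading 270 -> 0
]
FD 14.2: (0,0) -> (14.2,0) [heading=0, draw]
Final: pos=(14.2,0), heading=0, 13 segment(s) drawn

Answer: 14.2 0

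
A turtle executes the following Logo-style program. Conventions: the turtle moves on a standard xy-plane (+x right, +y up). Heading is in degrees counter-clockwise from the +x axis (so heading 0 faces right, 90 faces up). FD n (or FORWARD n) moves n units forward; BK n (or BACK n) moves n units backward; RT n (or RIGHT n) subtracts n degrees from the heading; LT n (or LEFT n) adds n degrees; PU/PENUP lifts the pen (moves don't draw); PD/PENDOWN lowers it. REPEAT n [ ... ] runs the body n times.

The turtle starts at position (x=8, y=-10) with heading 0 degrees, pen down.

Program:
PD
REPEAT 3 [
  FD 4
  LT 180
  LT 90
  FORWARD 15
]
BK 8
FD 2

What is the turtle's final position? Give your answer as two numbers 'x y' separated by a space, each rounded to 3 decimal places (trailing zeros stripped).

Executing turtle program step by step:
Start: pos=(8,-10), heading=0, pen down
PD: pen down
REPEAT 3 [
  -- iteration 1/3 --
  FD 4: (8,-10) -> (12,-10) [heading=0, draw]
  LT 180: heading 0 -> 180
  LT 90: heading 180 -> 270
  FD 15: (12,-10) -> (12,-25) [heading=270, draw]
  -- iteration 2/3 --
  FD 4: (12,-25) -> (12,-29) [heading=270, draw]
  LT 180: heading 270 -> 90
  LT 90: heading 90 -> 180
  FD 15: (12,-29) -> (-3,-29) [heading=180, draw]
  -- iteration 3/3 --
  FD 4: (-3,-29) -> (-7,-29) [heading=180, draw]
  LT 180: heading 180 -> 0
  LT 90: heading 0 -> 90
  FD 15: (-7,-29) -> (-7,-14) [heading=90, draw]
]
BK 8: (-7,-14) -> (-7,-22) [heading=90, draw]
FD 2: (-7,-22) -> (-7,-20) [heading=90, draw]
Final: pos=(-7,-20), heading=90, 8 segment(s) drawn

Answer: -7 -20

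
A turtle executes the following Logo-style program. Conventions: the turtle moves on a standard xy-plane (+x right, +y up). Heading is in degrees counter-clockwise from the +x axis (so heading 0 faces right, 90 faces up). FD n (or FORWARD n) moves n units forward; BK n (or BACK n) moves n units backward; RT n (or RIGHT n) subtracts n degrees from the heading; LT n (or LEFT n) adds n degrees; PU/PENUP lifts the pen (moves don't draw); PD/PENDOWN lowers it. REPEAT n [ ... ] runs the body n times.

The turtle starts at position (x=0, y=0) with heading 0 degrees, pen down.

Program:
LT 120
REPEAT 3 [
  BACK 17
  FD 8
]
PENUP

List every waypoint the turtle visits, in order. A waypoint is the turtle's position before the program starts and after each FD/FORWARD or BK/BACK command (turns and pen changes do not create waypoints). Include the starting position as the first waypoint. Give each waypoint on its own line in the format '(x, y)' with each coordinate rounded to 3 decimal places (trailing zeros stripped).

Answer: (0, 0)
(8.5, -14.722)
(4.5, -7.794)
(13, -22.517)
(9, -15.588)
(17.5, -30.311)
(13.5, -23.383)

Derivation:
Executing turtle program step by step:
Start: pos=(0,0), heading=0, pen down
LT 120: heading 0 -> 120
REPEAT 3 [
  -- iteration 1/3 --
  BK 17: (0,0) -> (8.5,-14.722) [heading=120, draw]
  FD 8: (8.5,-14.722) -> (4.5,-7.794) [heading=120, draw]
  -- iteration 2/3 --
  BK 17: (4.5,-7.794) -> (13,-22.517) [heading=120, draw]
  FD 8: (13,-22.517) -> (9,-15.588) [heading=120, draw]
  -- iteration 3/3 --
  BK 17: (9,-15.588) -> (17.5,-30.311) [heading=120, draw]
  FD 8: (17.5,-30.311) -> (13.5,-23.383) [heading=120, draw]
]
PU: pen up
Final: pos=(13.5,-23.383), heading=120, 6 segment(s) drawn
Waypoints (7 total):
(0, 0)
(8.5, -14.722)
(4.5, -7.794)
(13, -22.517)
(9, -15.588)
(17.5, -30.311)
(13.5, -23.383)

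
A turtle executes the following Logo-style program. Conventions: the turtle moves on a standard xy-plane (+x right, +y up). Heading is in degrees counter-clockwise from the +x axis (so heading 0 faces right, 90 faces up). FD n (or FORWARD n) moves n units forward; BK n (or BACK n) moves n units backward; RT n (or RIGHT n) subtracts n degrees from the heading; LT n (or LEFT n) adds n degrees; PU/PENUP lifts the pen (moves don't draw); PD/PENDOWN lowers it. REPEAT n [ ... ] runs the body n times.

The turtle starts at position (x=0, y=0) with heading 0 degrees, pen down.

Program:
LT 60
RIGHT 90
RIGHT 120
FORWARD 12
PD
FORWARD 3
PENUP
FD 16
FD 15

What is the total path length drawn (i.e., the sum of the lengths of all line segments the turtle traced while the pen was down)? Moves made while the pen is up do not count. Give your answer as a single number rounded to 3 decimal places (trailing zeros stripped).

Executing turtle program step by step:
Start: pos=(0,0), heading=0, pen down
LT 60: heading 0 -> 60
RT 90: heading 60 -> 330
RT 120: heading 330 -> 210
FD 12: (0,0) -> (-10.392,-6) [heading=210, draw]
PD: pen down
FD 3: (-10.392,-6) -> (-12.99,-7.5) [heading=210, draw]
PU: pen up
FD 16: (-12.99,-7.5) -> (-26.847,-15.5) [heading=210, move]
FD 15: (-26.847,-15.5) -> (-39.837,-23) [heading=210, move]
Final: pos=(-39.837,-23), heading=210, 2 segment(s) drawn

Segment lengths:
  seg 1: (0,0) -> (-10.392,-6), length = 12
  seg 2: (-10.392,-6) -> (-12.99,-7.5), length = 3
Total = 15

Answer: 15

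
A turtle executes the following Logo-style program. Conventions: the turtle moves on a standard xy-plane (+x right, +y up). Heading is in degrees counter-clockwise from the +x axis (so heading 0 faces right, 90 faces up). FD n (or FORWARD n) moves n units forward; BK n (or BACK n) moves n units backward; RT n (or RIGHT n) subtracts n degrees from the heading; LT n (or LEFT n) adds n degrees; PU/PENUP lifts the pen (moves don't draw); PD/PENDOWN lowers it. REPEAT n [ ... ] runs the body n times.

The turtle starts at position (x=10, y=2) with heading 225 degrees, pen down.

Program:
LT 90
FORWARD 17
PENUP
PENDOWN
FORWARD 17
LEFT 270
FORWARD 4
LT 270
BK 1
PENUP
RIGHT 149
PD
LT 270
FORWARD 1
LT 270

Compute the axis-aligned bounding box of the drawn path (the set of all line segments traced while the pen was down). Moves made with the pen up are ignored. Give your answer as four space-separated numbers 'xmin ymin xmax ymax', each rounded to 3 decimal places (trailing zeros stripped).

Executing turtle program step by step:
Start: pos=(10,2), heading=225, pen down
LT 90: heading 225 -> 315
FD 17: (10,2) -> (22.021,-10.021) [heading=315, draw]
PU: pen up
PD: pen down
FD 17: (22.021,-10.021) -> (34.042,-22.042) [heading=315, draw]
LT 270: heading 315 -> 225
FD 4: (34.042,-22.042) -> (31.213,-24.87) [heading=225, draw]
LT 270: heading 225 -> 135
BK 1: (31.213,-24.87) -> (31.92,-25.577) [heading=135, draw]
PU: pen up
RT 149: heading 135 -> 346
PD: pen down
LT 270: heading 346 -> 256
FD 1: (31.92,-25.577) -> (31.678,-26.547) [heading=256, draw]
LT 270: heading 256 -> 166
Final: pos=(31.678,-26.547), heading=166, 5 segment(s) drawn

Segment endpoints: x in {10, 22.021, 31.213, 31.678, 31.92, 34.042}, y in {-26.547, -25.577, -24.87, -22.042, -10.021, 2}
xmin=10, ymin=-26.547, xmax=34.042, ymax=2

Answer: 10 -26.547 34.042 2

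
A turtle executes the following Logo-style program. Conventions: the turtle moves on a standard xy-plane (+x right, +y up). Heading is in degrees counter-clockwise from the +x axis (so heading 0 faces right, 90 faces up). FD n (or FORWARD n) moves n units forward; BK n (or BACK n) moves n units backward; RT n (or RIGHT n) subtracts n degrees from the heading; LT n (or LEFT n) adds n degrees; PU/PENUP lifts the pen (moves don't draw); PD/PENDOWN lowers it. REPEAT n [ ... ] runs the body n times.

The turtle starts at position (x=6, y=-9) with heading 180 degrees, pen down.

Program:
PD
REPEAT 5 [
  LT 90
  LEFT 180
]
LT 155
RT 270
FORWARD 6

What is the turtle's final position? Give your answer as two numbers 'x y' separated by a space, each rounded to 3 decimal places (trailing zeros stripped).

Answer: 11.438 -11.536

Derivation:
Executing turtle program step by step:
Start: pos=(6,-9), heading=180, pen down
PD: pen down
REPEAT 5 [
  -- iteration 1/5 --
  LT 90: heading 180 -> 270
  LT 180: heading 270 -> 90
  -- iteration 2/5 --
  LT 90: heading 90 -> 180
  LT 180: heading 180 -> 0
  -- iteration 3/5 --
  LT 90: heading 0 -> 90
  LT 180: heading 90 -> 270
  -- iteration 4/5 --
  LT 90: heading 270 -> 0
  LT 180: heading 0 -> 180
  -- iteration 5/5 --
  LT 90: heading 180 -> 270
  LT 180: heading 270 -> 90
]
LT 155: heading 90 -> 245
RT 270: heading 245 -> 335
FD 6: (6,-9) -> (11.438,-11.536) [heading=335, draw]
Final: pos=(11.438,-11.536), heading=335, 1 segment(s) drawn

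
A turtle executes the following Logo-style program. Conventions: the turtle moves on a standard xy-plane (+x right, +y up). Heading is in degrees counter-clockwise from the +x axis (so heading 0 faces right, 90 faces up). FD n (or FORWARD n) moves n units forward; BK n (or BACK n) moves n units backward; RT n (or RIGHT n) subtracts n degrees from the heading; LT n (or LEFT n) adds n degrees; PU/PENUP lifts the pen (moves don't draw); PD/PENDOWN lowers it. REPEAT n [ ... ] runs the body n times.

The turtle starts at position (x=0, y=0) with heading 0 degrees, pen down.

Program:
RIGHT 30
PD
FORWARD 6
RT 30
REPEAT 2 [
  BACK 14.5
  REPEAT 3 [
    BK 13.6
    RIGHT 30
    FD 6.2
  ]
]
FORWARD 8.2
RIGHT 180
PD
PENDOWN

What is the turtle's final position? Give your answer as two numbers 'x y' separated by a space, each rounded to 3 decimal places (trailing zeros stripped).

Answer: 20.421 54.865

Derivation:
Executing turtle program step by step:
Start: pos=(0,0), heading=0, pen down
RT 30: heading 0 -> 330
PD: pen down
FD 6: (0,0) -> (5.196,-3) [heading=330, draw]
RT 30: heading 330 -> 300
REPEAT 2 [
  -- iteration 1/2 --
  BK 14.5: (5.196,-3) -> (-2.054,9.557) [heading=300, draw]
  REPEAT 3 [
    -- iteration 1/3 --
    BK 13.6: (-2.054,9.557) -> (-8.854,21.335) [heading=300, draw]
    RT 30: heading 300 -> 270
    FD 6.2: (-8.854,21.335) -> (-8.854,15.135) [heading=270, draw]
    -- iteration 2/3 --
    BK 13.6: (-8.854,15.135) -> (-8.854,28.735) [heading=270, draw]
    RT 30: heading 270 -> 240
    FD 6.2: (-8.854,28.735) -> (-11.954,23.366) [heading=240, draw]
    -- iteration 3/3 --
    BK 13.6: (-11.954,23.366) -> (-5.154,35.144) [heading=240, draw]
    RT 30: heading 240 -> 210
    FD 6.2: (-5.154,35.144) -> (-10.523,32.044) [heading=210, draw]
  ]
  -- iteration 2/2 --
  BK 14.5: (-10.523,32.044) -> (2.034,39.294) [heading=210, draw]
  REPEAT 3 [
    -- iteration 1/3 --
    BK 13.6: (2.034,39.294) -> (13.812,46.094) [heading=210, draw]
    RT 30: heading 210 -> 180
    FD 6.2: (13.812,46.094) -> (7.612,46.094) [heading=180, draw]
    -- iteration 2/3 --
    BK 13.6: (7.612,46.094) -> (21.212,46.094) [heading=180, draw]
    RT 30: heading 180 -> 150
    FD 6.2: (21.212,46.094) -> (15.843,49.194) [heading=150, draw]
    -- iteration 3/3 --
    BK 13.6: (15.843,49.194) -> (27.621,42.394) [heading=150, draw]
    RT 30: heading 150 -> 120
    FD 6.2: (27.621,42.394) -> (24.521,47.763) [heading=120, draw]
  ]
]
FD 8.2: (24.521,47.763) -> (20.421,54.865) [heading=120, draw]
RT 180: heading 120 -> 300
PD: pen down
PD: pen down
Final: pos=(20.421,54.865), heading=300, 16 segment(s) drawn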